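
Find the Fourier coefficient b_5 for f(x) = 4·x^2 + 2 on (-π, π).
b_5 = (1/π) ∫_{-π}^{π} f(x)·sin(5x) dx.
Evaluate the integral (use parity and integration by parts as needed): b_5 = 0.

Final answer: 0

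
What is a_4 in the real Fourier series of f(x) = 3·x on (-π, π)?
a_4 = (1/π) ∫_{-π}^{π} f(x)·cos(4x) dx.
Evaluate the integral (use parity and integration by parts as needed): a_4 = 0.

Final answer: 0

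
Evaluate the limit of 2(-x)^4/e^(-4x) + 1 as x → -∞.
The quotient is an ∞/∞ indeterminate form as x → -∞.
Compare growth rates of the dominant terms (exponentials ≫ polynomials ≫ logarithms), or apply L'Hôpital's rule; the quotient → 0.
Adding the constant: 0 + 1 = 1. Limit = 1.

Final answer: 1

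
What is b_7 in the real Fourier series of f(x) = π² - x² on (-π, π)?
b_7 = (1/π) ∫_{-π}^{π} f(x)·sin(7x) dx.
Evaluate the integral (use parity and integration by parts as needed): b_7 = 0.

Final answer: 0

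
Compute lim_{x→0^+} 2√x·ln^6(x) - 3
The product is a 0·∞ indeterminate form at x → 0⁺.
Rewrite the product as 2·ln^6(x) / x^(-1/2) and apply L'Hôpital, or use the standard hierarchy x^(-1/2) ≫ |ln x|^6 as x → 0⁺.
The indeterminate product → 0, so the limit = -3.

Final answer: -3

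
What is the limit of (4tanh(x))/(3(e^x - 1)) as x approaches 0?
Both numerator and denominator → 0 as x → 0; this is a 0/0 indeterminate form.
Expand each to leading order near x = 0: numerator ~ 4·x, denominator ~ 3·x.
The limit of the ratio is 4/3.

Final answer: 4/3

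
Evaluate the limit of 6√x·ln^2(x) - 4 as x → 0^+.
The product is a 0·∞ indeterminate form at x → 0⁺.
Rewrite the product as 6·ln^2(x) / x^(-1/2) and apply L'Hôpital, or use the standard hierarchy x^(-1/2) ≫ |ln x|^2 as x → 0⁺.
The indeterminate product → 0, so the limit = -4.

Final answer: -4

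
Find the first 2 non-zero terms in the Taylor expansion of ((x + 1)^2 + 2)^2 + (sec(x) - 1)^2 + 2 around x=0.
12·x + 11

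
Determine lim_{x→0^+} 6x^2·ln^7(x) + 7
The product is a 0·∞ indeterminate form at x → 0⁺.
Rewrite the product as 6·ln^7(x) / x^(-2) and apply L'Hôpital, or use the standard hierarchy x^(-2) ≫ |ln x|^7 as x → 0⁺.
The indeterminate product → 0, so the limit = 7.

Final answer: 7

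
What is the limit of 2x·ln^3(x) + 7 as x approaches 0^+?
The product is a 0·∞ indeterminate form at x → 0⁺.
Rewrite the product as 2·ln^3(x) / x^(-1) and apply L'Hôpital, or use the standard hierarchy x^(-1) ≫ |ln x|^3 as x → 0⁺.
The indeterminate product → 0, so the limit = 7.

Final answer: 7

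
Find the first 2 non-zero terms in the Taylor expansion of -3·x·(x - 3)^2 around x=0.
18·x^2 - 27·x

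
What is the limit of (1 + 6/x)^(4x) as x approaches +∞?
As x → +∞: write (1 + 6/x)^(4x) = ((1 + 6/x)^x)^4 → (e^6)^4 = e^24.
Limit = e^(24).

Final answer: e^(24)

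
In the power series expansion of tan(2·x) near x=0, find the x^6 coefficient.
Expand to order 6: tan(2·x) = 64·x^5/15 + 8·x^3/3 + 2·x + O(x^7).
The coefficient of x^6 is 0.

Final answer: 0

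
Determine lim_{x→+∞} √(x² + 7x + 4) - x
This is an ∞ − ∞ indeterminate form.
Multiply and divide by the conjugate √(x²+7x + 4) + x; the x² terms cancel, leaving (7x + 4)/(√(x²+7x + 4)+x) → 7/2.
Limit = 7/2.

Final answer: 7/2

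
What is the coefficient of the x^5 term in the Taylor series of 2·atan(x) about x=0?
Expand to order 5: 2·atan(x) = 2·x^5/5 - 2·x^3/3 + 2·x + O(x^6).
The coefficient of x^5 is 2/5.

Final answer: 2/5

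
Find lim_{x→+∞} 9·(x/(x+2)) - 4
Evaluate the dominant behaviour as x → +∞; each term tends to a finite value or vanishes.
Limit = 5.

Final answer: 5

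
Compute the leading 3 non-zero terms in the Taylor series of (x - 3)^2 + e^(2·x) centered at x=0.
3·x^2 - 4·x + 10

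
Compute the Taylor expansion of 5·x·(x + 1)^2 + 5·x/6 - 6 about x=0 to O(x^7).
5·x^3 + 10·x^2 + 35·x/6 - 6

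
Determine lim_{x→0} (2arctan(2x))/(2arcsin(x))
Both numerator and denominator → 0 as x → 0; this is a 0/0 indeterminate form.
Expand each to leading order near x = 0: numerator ~ 4·x, denominator ~ 2·x.
The limit of the ratio is 2.

Final answer: 2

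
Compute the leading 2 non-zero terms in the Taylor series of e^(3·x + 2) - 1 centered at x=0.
3·x·e^(2) - 1 + e^(2)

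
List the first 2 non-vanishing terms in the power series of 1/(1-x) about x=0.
x + 1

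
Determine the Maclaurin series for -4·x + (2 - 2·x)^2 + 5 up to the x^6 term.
4·x^2 - 12·x + 9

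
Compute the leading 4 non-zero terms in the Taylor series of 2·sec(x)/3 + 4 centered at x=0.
61·x^6/1080 + 5·x^4/36 + x^2/3 + 14/3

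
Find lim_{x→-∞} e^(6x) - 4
Evaluate the dominant behaviour as x → -∞; each term tends to a finite value or vanishes.
Limit = -4.

Final answer: -4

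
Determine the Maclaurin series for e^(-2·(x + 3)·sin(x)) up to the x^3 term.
-23·x^3 + 16·x^2 - 6·x + 1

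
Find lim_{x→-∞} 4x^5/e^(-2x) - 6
The quotient is an ∞/∞ indeterminate form as x → -∞.
Compare growth rates of the dominant terms (exponentials ≫ polynomials ≫ logarithms), or apply L'Hôpital's rule; the quotient → 0.
Adding the constant: 0 - 6 = -6. Limit = -6.

Final answer: -6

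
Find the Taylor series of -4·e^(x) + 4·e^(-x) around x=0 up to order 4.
-4·x^3/3 - 8·x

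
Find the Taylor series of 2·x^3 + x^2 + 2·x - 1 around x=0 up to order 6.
2·x^3 + x^2 + 2·x - 1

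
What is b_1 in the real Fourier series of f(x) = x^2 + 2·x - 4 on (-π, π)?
b_1 = (1/π) ∫_{-π}^{π} f(x)·sin(1x) dx.
Evaluate the integral (use parity and integration by parts as needed): b_1 = 4.

Final answer: 4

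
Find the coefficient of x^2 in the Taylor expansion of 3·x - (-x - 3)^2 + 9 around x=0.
Expand to order 2: 3·x - (-x - 3)^2 + 9 = -x^2 - 3·x + O(x^3).
The coefficient of x^2 is -1.

Final answer: -1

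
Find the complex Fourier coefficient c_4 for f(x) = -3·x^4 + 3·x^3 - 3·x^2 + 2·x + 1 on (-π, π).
Compute the real Fourier coefficients first: a_4 = -3·π^2/2 - 3/16, b_4 = -3·π^2/2 - 7/16.
Then c_4 = (a_4 − i·b_4)/2 = -3·π^2/4 - 3/32 + 7·i/32 + 3·i·π^2/4.

Final answer: -3·π^2/4 - 3/32 + 7·i/32 + 3·i·π^2/4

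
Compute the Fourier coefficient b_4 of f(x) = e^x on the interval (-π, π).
b_4 = (1/π) ∫_{-π}^{π} f(x)·sin(4x) dx.
Evaluate the integral (use parity and integration by parts as needed): b_4 = (4 - 4·e^(2·π))·e^(-π)/(17·π).

Final answer: (4 - 4·e^(2·π))·e^(-π)/(17·π)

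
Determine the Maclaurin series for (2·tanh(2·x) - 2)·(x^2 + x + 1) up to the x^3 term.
-4·x^3/3 + 2·x^2 + 2·x - 2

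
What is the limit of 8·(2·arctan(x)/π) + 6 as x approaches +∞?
Evaluate the dominant behaviour as x → +∞; each term tends to a finite value or vanishes.
Limit = 14.

Final answer: 14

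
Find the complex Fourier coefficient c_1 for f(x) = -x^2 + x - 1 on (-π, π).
Compute the real Fourier coefficients first: a_1 = 4, b_1 = 2.
Then c_1 = (a_1 − i·b_1)/2 = 2 - i.

Final answer: 2 - i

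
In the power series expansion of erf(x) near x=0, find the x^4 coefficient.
Expand to order 4: erf(x) = -2·x^3/(3·√(π)) + 2·x/√(π) + O(x^5).
The coefficient of x^4 is 0.

Final answer: 0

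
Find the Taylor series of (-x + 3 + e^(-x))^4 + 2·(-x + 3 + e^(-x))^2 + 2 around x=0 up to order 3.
-1108·x^3/3 + 528·x^2 - 544·x + 290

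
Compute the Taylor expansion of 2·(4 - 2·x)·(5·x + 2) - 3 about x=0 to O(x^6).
-20·x^2 + 32·x + 13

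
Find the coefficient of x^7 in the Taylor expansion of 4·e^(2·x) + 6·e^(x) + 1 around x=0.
Expand to order 7: 4·e^(2·x) + 6·e^(x) + 1 = 37·x^7/360 + 131·x^6/360 + 67·x^5/60 + 35·x^4/12 + 19·x^3/3 + 11·x^2 + 14·x + 11 + O(x^8).
The coefficient of x^7 is 37/360.

Final answer: 37/360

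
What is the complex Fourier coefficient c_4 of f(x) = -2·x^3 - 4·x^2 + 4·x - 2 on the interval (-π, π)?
Compute the real Fourier coefficients first: a_4 = -1, b_4 = -19/8 + π^2.
Then c_4 = (a_4 − i·b_4)/2 = -1/2 - i·π^2/2 + 19·i/16.

Final answer: -1/2 - i·π^2/2 + 19·i/16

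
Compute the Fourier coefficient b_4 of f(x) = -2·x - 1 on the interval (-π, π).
b_4 = (1/π) ∫_{-π}^{π} f(x)·sin(4x) dx.
Evaluate the integral (use parity and integration by parts as needed): b_4 = 1.

Final answer: 1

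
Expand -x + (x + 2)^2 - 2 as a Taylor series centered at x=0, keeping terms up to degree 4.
x^2 + 3·x + 2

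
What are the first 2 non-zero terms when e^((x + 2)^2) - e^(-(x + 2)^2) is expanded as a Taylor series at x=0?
x·(4·e^(-4) + 4·e^(4)) - e^(-4) + e^(4)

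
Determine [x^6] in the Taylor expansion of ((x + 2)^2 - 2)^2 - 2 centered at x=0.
Expand to order 6: ((x + 2)^2 - 2)^2 - 2 = x^4 + 8·x^3 + 20·x^2 + 16·x + 2 + O(x^7).
The coefficient of x^6 is 0.

Final answer: 0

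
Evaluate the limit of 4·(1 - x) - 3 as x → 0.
Direct substitution at x = 0 gives 1.

Final answer: 1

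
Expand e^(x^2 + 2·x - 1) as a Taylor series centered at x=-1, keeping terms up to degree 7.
e^(-2) + e^(-2)·(x + 1)^2 + e^(-2)·(x + 1)^4/2 + e^(-2)·(x + 1)^6/6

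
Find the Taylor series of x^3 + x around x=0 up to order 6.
x^3 + x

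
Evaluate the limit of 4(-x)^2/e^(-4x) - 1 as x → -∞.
The quotient is an ∞/∞ indeterminate form as x → -∞.
Compare growth rates of the dominant terms (exponentials ≫ polynomials ≫ logarithms), or apply L'Hôpital's rule; the quotient → 0.
Adding the constant: 0 - 1 = -1. Limit = -1.

Final answer: -1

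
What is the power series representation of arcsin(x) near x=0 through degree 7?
5·x^7/112 + 3·x^5/40 + x^3/6 + x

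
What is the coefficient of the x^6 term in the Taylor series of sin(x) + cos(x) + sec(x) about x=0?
Expand to order 6: sin(x) + cos(x) + sec(x) = x^6/12 + x^5/120 + x^4/4 - x^3/6 + x + 2 + O(x^7).
The coefficient of x^6 is 1/12.

Final answer: 1/12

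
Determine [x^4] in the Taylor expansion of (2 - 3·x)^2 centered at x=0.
Expand to order 4: (2 - 3·x)^2 = 9·x^2 - 12·x + 4 + O(x^5).
The coefficient of x^4 is 0.

Final answer: 0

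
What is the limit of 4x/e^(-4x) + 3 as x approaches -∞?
The quotient is an ∞/∞ indeterminate form as x → -∞.
Compare growth rates of the dominant terms (exponentials ≫ polynomials ≫ logarithms), or apply L'Hôpital's rule; the quotient → 0.
Adding the constant: 0 + 3 = 3. Limit = 3.

Final answer: 3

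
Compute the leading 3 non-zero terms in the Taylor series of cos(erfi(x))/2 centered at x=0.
x^4·(-2/(3·π) + 1/(3·π^2)) - x^2/π + 1/2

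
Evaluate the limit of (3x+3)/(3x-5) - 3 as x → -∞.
Evaluate the dominant behaviour as x → -∞; each term tends to a finite value or vanishes.
Limit = -2.

Final answer: -2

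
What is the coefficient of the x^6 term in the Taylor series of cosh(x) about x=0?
Expand to order 6: cosh(x) = x^6/720 + x^4/24 + x^2/2 + 1 + O(x^7).
The coefficient of x^6 is 1/720.

Final answer: 1/720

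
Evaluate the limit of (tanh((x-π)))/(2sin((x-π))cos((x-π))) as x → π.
Both numerator and denominator → 0 as x → π; this is a 0/0 indeterminate form.
Expand each to leading order near x = π: numerator ~ (x - π), denominator ~ 2·(x - π).
The limit of the ratio is 1/2.

Final answer: 1/2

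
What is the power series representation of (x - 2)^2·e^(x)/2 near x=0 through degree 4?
-x^3/6 - x^2/2 + 2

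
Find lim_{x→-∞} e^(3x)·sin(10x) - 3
Evaluate the dominant behaviour as x → -∞; each term tends to a finite value or vanishes.
Limit = -3.

Final answer: -3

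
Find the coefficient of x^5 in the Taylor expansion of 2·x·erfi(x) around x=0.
Expand to order 5: 2·x·erfi(x) = 4·x^4/(3·√(π)) + 4·x^2/√(π) + O(x^6).
The coefficient of x^5 is 0.

Final answer: 0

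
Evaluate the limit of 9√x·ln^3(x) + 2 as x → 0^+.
The product is a 0·∞ indeterminate form at x → 0⁺.
Rewrite the product as 9·ln^3(x) / x^(-1/2) and apply L'Hôpital, or use the standard hierarchy x^(-1/2) ≫ |ln x|^3 as x → 0⁺.
The indeterminate product → 0, so the limit = 2.

Final answer: 2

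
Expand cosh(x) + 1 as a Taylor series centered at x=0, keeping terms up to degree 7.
x^6/720 + x^4/24 + x^2/2 + 2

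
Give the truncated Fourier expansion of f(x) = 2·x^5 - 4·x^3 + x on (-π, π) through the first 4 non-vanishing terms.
(-88·π^2 + 4·π^4 + 530)·sin(x) + (-2·π^4 - 22 + 14·π^2)·sin(2·x) + (-152·π^2/27 + 358/81 + 4·π^4/3)·sin(3·x) + (-π^4 - 55/32 + 13·π^2/4)·sin(4·x)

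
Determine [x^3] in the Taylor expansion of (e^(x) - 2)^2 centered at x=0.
Expand to order 3: (e^(x) - 2)^2 = 2·x^3/3 - 2·x + 1 + O(x^4).
The coefficient of x^3 is 2/3.

Final answer: 2/3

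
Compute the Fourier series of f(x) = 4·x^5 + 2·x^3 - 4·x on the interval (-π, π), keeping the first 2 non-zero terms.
(-156·π^2 + 8·π^4 + 928)·sin(x) + (-4·π^4 - 23 + 18·π^2)·sin(2·x)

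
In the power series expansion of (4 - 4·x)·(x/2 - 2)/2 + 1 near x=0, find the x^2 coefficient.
Expand to order 2: (4 - 4·x)·(x/2 - 2)/2 + 1 = -x^2 + 5·x - 3 + O(x^3).
The coefficient of x^2 is -1.

Final answer: -1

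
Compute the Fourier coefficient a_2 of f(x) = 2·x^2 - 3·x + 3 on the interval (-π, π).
a_2 = (1/π) ∫_{-π}^{π} f(x)·cos(2x) dx.
Evaluate the integral (use parity and integration by parts as needed): a_2 = 2.

Final answer: 2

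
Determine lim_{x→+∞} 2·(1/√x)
Evaluate the dominant behaviour as x → +∞; each term tends to a finite value or vanishes.
Limit = 0.

Final answer: 0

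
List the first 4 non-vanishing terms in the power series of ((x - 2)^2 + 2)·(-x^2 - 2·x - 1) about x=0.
2·x^3 + x^2 - 8·x - 6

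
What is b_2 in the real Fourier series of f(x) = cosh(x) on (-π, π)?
b_2 = (1/π) ∫_{-π}^{π} f(x)·sin(2x) dx.
Evaluate the integral (use parity and integration by parts as needed): b_2 = 0.

Final answer: 0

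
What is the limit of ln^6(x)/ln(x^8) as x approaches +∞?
This is an ∞/∞ indeterminate form as x → +∞.
Write ln(x^8) = 8·ln(x), reducing the quotient to ln^5(x)/8 → ∞.
Limit = ∞.

Final answer: ∞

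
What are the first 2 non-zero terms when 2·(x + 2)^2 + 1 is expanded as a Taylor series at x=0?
8·x + 9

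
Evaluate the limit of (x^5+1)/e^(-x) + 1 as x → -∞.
The quotient is an ∞/∞ indeterminate form as x → -∞.
Compare growth rates of the dominant terms (exponentials ≫ polynomials ≫ logarithms), or apply L'Hôpital's rule; the quotient → 0.
Adding the constant: 0 + 1 = 1. Limit = 1.

Final answer: 1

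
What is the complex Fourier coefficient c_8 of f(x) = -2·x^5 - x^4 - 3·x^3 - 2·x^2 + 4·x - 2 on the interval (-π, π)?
Compute the real Fourier coefficients first: a_8 = -π^2/8 - 29/256, b_8 = -1081/1024 + 19·π^2/32 + π^4/2.
Then c_8 = (a_8 − i·b_8)/2 = -π^2/16 - 29/512 - i·π^4/4 - 19·i·π^2/64 + 1081·i/2048.

Final answer: -π^2/16 - 29/512 - i·π^4/4 - 19·i·π^2/64 + 1081·i/2048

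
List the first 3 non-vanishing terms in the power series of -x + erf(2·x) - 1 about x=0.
-16·x^3/(3·√(π)) + x·(-1 + 4/√(π)) - 1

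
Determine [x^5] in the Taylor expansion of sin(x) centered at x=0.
Expand to order 5: sin(x) = x^5/120 - x^3/6 + x + O(x^6).
The coefficient of x^5 is 1/120.

Final answer: 1/120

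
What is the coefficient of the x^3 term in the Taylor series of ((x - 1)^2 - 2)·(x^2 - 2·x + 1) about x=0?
Expand to order 3: ((x - 1)^2 - 2)·(x^2 - 2·x + 1) = -4·x^3 + 4·x^2 - 1 + O(x^4).
The coefficient of x^3 is -4.

Final answer: -4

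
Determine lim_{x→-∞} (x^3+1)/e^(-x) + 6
The quotient is an ∞/∞ indeterminate form as x → -∞.
Compare growth rates of the dominant terms (exponentials ≫ polynomials ≫ logarithms), or apply L'Hôpital's rule; the quotient → 0.
Adding the constant: 0 + 6 = 6. Limit = 6.

Final answer: 6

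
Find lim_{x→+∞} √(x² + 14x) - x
This is an ∞ − ∞ indeterminate form.
Multiply and divide by the conjugate √(x²+14x) + x; the x² terms cancel, leaving (14x)/(√(x²+14x)+x) → 14/2 = 7.
Limit = 7.

Final answer: 7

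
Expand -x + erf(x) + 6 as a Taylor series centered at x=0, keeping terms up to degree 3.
-2·x^3/(3·√(π)) + x·(-1 + 2/√(π)) + 6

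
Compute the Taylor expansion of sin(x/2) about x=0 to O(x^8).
-x^7/645120 + x^5/3840 - x^3/48 + x/2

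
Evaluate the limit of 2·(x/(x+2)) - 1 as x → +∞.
Evaluate the dominant behaviour as x → +∞; each term tends to a finite value or vanishes.
Limit = 1.

Final answer: 1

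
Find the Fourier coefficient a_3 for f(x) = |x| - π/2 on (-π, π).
a_3 = (1/π) ∫_{-π}^{π} f(x)·cos(3x) dx.
Evaluate the integral (use parity and integration by parts as needed): a_3 = -4/(9·π).

Final answer: -4/(9·π)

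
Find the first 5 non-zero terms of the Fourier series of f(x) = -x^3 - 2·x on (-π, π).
(8 - 2·π^2)·sin(x) + (1/2 + π^2)·sin(2·x) + (-2·π^2/3 - 8/9)·sin(3·x) + (13/16 + π^2/2)·sin(4·x) + (-2·π^2/5 - 88/125)·sin(5·x)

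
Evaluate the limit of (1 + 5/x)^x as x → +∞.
As x → +∞: this is the defining limit (1 + 5/x)^x → e^5.
Limit = e^(5).

Final answer: e^(5)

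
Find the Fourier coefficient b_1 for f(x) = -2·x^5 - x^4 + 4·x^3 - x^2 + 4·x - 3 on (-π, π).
b_1 = (1/π) ∫_{-π}^{π} f(x)·sin(1x) dx.
Evaluate the integral (use parity and integration by parts as needed): b_1 = -520 - 4·π^4 + 88·π^2.

Final answer: -520 - 4·π^4 + 88·π^2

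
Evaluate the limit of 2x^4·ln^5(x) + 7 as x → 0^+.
The product is a 0·∞ indeterminate form at x → 0⁺.
Rewrite the product as 2·ln^5(x) / x^(-4) and apply L'Hôpital, or use the standard hierarchy x^(-4) ≫ |ln x|^5 as x → 0⁺.
The indeterminate product → 0, so the limit = 7.

Final answer: 7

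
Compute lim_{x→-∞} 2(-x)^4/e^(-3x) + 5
The quotient is an ∞/∞ indeterminate form as x → -∞.
Compare growth rates of the dominant terms (exponentials ≫ polynomials ≫ logarithms), or apply L'Hôpital's rule; the quotient → 0.
Adding the constant: 0 + 5 = 5. Limit = 5.

Final answer: 5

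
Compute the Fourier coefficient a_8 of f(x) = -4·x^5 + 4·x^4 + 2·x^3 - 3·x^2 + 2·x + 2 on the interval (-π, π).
a_8 = (1/π) ∫_{-π}^{π} f(x)·cos(8x) dx.
Evaluate the integral (use parity and integration by parts as needed): a_8 = -15/64 + π^2/2.

Final answer: -15/64 + π^2/2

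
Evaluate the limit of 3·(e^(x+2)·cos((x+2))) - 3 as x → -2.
Direct substitution at x = -2 gives 0.

Final answer: 0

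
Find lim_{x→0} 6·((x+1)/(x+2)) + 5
Direct substitution at x = 0 gives 8.

Final answer: 8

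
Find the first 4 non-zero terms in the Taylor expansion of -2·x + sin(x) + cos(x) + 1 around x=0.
-x^3/6 - x^2/2 - x + 2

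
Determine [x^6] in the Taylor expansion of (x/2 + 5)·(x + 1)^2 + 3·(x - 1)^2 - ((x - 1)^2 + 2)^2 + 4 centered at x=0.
Expand to order 6: (x/2 + 5)·(x + 1)^2 + 3·(x - 1)^2 - ((x - 1)^2 + 2)^2 + 4 = -x^4 + 9·x^3/2 - x^2 + 33·x/2 + 3 + O(x^7).
The coefficient of x^6 is 0.

Final answer: 0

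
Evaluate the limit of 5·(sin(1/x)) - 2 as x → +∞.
Evaluate the dominant behaviour as x → +∞; each term tends to a finite value or vanishes.
Limit = -2.

Final answer: -2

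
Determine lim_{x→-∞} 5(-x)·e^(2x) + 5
The product is a 0·∞ indeterminate form at x → -∞.
Rewrite the product as 5(-x) / e^(-2x) (an ∞/∞ form) and apply L'Hôpital, or use the standard hierarchy e^(2|x|) ≫ |(-x)| as x → -∞.
The indeterminate product → 0, so the limit = 5.

Final answer: 5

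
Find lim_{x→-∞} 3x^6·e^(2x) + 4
The product is a 0·∞ indeterminate form at x → -∞.
Rewrite the product as 3x^6 / e^(-2x) (an ∞/∞ form) and apply L'Hôpital, or use the standard hierarchy e^(2|x|) ≫ |x^6| as x → -∞.
The indeterminate product → 0, so the limit = 4.

Final answer: 4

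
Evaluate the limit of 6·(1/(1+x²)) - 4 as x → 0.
Direct substitution at x = 0 gives 2.

Final answer: 2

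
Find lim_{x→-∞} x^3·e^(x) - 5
The product is a 0·∞ indeterminate form at x → -∞.
Rewrite the product as x^3 / e^(-x) (an ∞/∞ form) and apply L'Hôpital, or use the standard hierarchy e^(|x|) ≫ |x^3| as x → -∞.
The indeterminate product → 0, so the limit = -5.

Final answer: -5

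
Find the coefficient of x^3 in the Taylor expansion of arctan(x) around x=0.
Expand to order 3: arctan(x) = -x^3/3 + x + O(x^4).
The coefficient of x^3 is -1/3.

Final answer: -1/3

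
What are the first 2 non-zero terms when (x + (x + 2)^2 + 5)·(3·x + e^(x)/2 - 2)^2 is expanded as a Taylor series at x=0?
81/4 - 333·x/4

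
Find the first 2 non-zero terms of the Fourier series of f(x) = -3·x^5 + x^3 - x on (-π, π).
(-734 - 6·π^4 + 122·π^2)·sin(x) + (-16·π^2 + 25 + 3·π^4)·sin(2·x)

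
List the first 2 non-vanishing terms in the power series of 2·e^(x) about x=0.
2·x + 2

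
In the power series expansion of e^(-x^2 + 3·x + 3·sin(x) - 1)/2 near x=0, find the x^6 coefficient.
Expand to order 6: e^(-x^2 + 3·x + 3·sin(x) - 1)/2 = 589·x^6·e^(-1)/240 + 933·x^5·e^(-1)/80 + 67·x^4·e^(-1)/4 + 59·x^3·e^(-1)/4 + 17·x^2·e^(-1)/2 + 3·x·e^(-1) + e^(-1)/2 + O(x^7).
The coefficient of x^6 is 589·e^(-1)/240.

Final answer: 589·e^(-1)/240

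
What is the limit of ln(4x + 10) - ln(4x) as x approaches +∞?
This is an ∞ − ∞ indeterminate form.
Combine the logarithms: ln(4x+10) − ln(4x) = ln((4x+10)/(4x)) = ln(1 + 10/(4x)) → ln(1) = 0.
Limit = 0.

Final answer: 0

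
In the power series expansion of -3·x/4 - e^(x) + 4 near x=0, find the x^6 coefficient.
Expand to order 6: -3·x/4 - e^(x) + 4 = -x^6/720 - x^5/120 - x^4/24 - x^3/6 - x^2/2 - 7·x/4 + 3 + O(x^7).
The coefficient of x^6 is -1/720.

Final answer: -1/720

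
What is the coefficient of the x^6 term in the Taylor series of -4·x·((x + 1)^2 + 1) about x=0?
Expand to order 6: -4·x·((x + 1)^2 + 1) = -4·x^3 - 8·x^2 - 8·x + O(x^7).
The coefficient of x^6 is 0.

Final answer: 0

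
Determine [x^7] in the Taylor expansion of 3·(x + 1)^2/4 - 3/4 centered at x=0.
Expand to order 7: 3·(x + 1)^2/4 - 3/4 = 3·x^2/4 + 3·x/2 + O(x^8).
The coefficient of x^7 is 0.

Final answer: 0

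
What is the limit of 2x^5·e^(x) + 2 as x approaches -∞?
The product is a 0·∞ indeterminate form at x → -∞.
Rewrite the product as 2x^5 / e^(-x) (an ∞/∞ form) and apply L'Hôpital, or use the standard hierarchy e^(|x|) ≫ |x^5| as x → -∞.
The indeterminate product → 0, so the limit = 2.

Final answer: 2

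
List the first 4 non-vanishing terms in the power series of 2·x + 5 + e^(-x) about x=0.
-x^3/6 + x^2/2 + x + 6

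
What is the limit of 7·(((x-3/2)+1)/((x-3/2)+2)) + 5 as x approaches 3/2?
Direct substitution at x = 3/2 gives 17/2.

Final answer: 17/2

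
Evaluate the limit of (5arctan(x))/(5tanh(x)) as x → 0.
Both numerator and denominator → 0 as x → 0; this is a 0/0 indeterminate form.
Expand each to leading order near x = 0: numerator ~ 5·x, denominator ~ 5·x.
The limit of the ratio is 1.

Final answer: 1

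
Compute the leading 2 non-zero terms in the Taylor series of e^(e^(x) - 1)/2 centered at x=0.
x/2 + 1/2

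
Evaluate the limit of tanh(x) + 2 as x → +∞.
Evaluate the dominant behaviour as x → +∞; each term tends to a finite value or vanishes.
Limit = 3.

Final answer: 3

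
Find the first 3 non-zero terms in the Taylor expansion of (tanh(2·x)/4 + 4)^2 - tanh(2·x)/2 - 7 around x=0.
x^2/4 + 3·x + 9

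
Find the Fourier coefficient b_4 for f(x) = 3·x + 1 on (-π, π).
b_4 = (1/π) ∫_{-π}^{π} f(x)·sin(4x) dx.
Evaluate the integral (use parity and integration by parts as needed): b_4 = -3/2.

Final answer: -3/2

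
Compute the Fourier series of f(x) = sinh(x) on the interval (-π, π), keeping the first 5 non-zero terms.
sin(x)·sinh(π)/π - 4·sin(2·x)·sinh(π)/(5·π) + 3·sin(3·x)·sinh(π)/(5·π) - 8·sin(4·x)·sinh(π)/(17·π) + 5·sin(5·x)·sinh(π)/(13·π)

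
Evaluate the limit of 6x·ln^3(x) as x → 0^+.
This is a 0·∞ indeterminate form at x → 0⁺.
Rewrite the product as 6·ln^3(x) / x^(-1) and apply L'Hôpital, or use the standard hierarchy x^(-1) ≫ |ln x|^3 as x → 0⁺.
The indeterminate product → 0, so the limit = 0.

Final answer: 0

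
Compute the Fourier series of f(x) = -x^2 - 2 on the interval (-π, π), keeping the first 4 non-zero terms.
4·cos(x) - cos(2·x) + 4·cos(3·x)/9 - π^2/3 - 2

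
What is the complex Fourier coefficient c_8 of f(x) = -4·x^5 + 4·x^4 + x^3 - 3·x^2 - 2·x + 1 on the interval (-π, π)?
Compute the real Fourier coefficients first: a_8 = -15/64 + π^2/2, b_8 = -9·π^2/16 + 283/512 + π^4.
Then c_8 = (a_8 − i·b_8)/2 = -15/128 + π^2/4 - i·π^4/2 - 283·i/1024 + 9·i·π^2/32.

Final answer: -15/128 + π^2/4 - i·π^4/2 - 283·i/1024 + 9·i·π^2/32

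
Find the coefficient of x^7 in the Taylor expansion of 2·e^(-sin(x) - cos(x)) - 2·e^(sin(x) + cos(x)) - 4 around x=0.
Expand to order 7: 2·e^(-sin(x) - cos(x)) - 2·e^(sin(x) + cos(x)) - 4 = x^7·(-e/360 + e^(-1)/24) + x^6·(-71·e/360 - 17·e^(-1)/360) + x^5·(-e/5 - e^(-1)/30) + x^4·(5·e^(-1)/12 + 5·e/12) + x^3·(e - e^(-1)) + 2·x^2·e^(-1) + x·(-2·e - 2·e^(-1)) - 2·e - 4 + 2·e^(-1) + O(x^8).
The coefficient of x^7 is -e/360 + e^(-1)/24.

Final answer: -e/360 + e^(-1)/24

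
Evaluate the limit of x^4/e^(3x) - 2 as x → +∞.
The quotient is an ∞/∞ indeterminate form as x → +∞.
The exponential denominator e^(3x) dominates the polynomial numerator (e^x ≫ x^4 as x → ∞), so the quotient → 0.
Adding the constant: 0 - 2 = -2. Limit = -2.

Final answer: -2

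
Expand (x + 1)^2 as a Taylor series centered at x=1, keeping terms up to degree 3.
4 + 4·(x - 1) + (x - 1)^2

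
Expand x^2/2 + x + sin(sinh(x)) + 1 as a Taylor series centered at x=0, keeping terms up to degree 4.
x^2/2 + 2·x + 1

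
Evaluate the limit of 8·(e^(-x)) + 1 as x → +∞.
Evaluate the dominant behaviour as x → +∞; each term tends to a finite value or vanishes.
Limit = 1.

Final answer: 1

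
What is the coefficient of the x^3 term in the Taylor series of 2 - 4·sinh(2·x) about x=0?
Expand to order 3: 2 - 4·sinh(2·x) = -16·x^3/3 - 8·x + 2 + O(x^4).
The coefficient of x^3 is -16/3.

Final answer: -16/3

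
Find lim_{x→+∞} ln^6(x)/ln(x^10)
This is an ∞/∞ indeterminate form as x → +∞.
Write ln(x^10) = 10·ln(x), reducing the quotient to ln^5(x)/10 → ∞.
Limit = ∞.

Final answer: ∞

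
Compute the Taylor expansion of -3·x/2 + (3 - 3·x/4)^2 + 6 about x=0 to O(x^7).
9·x^2/16 - 6·x + 15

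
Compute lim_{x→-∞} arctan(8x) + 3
Evaluate the dominant behaviour as x → -∞; each term tends to a finite value or vanishes.
Limit = 3 - π/2.

Final answer: 3 - π/2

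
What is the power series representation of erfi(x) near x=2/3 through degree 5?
erfi(2/3) + 2·e^(4/9)·(x - 2/3)/√(π) + 4·e^(4/9)·(x - 2/3)^2/(3·√(π)) + 34·e^(4/9)·(x - 2/3)^3/(27·√(π)) + 70·e^(4/9)·(x - 2/3)^4/(81·√(π)) + 739·e^(4/9)·(x - 2/3)^5/(1215·√(π))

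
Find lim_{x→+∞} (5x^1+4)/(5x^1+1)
This is an ∞/∞ indeterminate form as x → +∞.
Divide numerator and denominator by x and let the lower-order terms vanish; the leading terms give 5/5 = 1.
Limit = 1.

Final answer: 1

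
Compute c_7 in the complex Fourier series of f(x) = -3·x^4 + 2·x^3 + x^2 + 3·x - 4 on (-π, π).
Compute the real Fourier coefficients first: a_7 = -340/2401 + 24·π^2/49, b_7 = 270/343 + 4·π^2/7.
Then c_7 = (a_7 − i·b_7)/2 = -170/2401 + 12·π^2/49 - 2·i·π^2/7 - 135·i/343.

Final answer: -170/2401 + 12·π^2/49 - 2·i·π^2/7 - 135·i/343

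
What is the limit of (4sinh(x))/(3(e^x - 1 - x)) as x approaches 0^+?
Both numerator and denominator → 0 as x → 0^+; this is a 0/0 indeterminate form.
Expand each to leading order near x = 0: numerator ~ 4·x, denominator ~ 3·x^2/2.
The limit of the ratio is ∞.

Final answer: ∞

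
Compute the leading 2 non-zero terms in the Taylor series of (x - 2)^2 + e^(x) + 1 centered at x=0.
6 - 3·x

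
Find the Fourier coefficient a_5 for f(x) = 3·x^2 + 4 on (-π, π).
a_5 = (1/π) ∫_{-π}^{π} f(x)·cos(5x) dx.
Evaluate the integral (use parity and integration by parts as needed): a_5 = -12/25.

Final answer: -12/25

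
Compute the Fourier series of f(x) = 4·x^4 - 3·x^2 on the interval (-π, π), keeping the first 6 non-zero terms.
(204 - 32·π^2)·cos(x) + (-15 + 8·π^2)·cos(2·x) + (100/27 - 32·π^2/9)·cos(3·x) + (-3/2 + 2·π^2)·cos(4·x) + (492/625 - 32·π^2/25)·cos(5·x) - π^2 + 4·π^4/5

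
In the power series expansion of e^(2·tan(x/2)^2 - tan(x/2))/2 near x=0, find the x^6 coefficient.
Expand to order 6: e^(2·tan(x/2)^2 - tan(x/2))/2 = 5341·x^6/92160 - 557·x^5/7680 + 113·x^4/768 - 5·x^3/32 + 5·x^2/16 - x/4 + 1/2 + O(x^7).
The coefficient of x^6 is 5341/92160.

Final answer: 5341/92160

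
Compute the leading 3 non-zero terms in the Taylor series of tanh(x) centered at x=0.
2·x^5/15 - x^3/3 + x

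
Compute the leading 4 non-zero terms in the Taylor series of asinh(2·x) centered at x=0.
-40·x^7/7 + 12·x^5/5 - 4·x^3/3 + 2·x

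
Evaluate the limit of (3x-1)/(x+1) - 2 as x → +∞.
Evaluate the dominant behaviour as x → +∞; each term tends to a finite value or vanishes.
Limit = 1.

Final answer: 1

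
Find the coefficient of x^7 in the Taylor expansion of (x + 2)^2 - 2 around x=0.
Expand to order 7: (x + 2)^2 - 2 = x^2 + 4·x + 2 + O(x^8).
The coefficient of x^7 is 0.

Final answer: 0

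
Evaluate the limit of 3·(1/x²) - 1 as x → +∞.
Evaluate the dominant behaviour as x → +∞; each term tends to a finite value or vanishes.
Limit = -1.

Final answer: -1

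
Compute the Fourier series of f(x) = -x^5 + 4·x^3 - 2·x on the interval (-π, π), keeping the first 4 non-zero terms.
(-292 - 2·π^4 + 48·π^2)·sin(x) + (-9·π^2 + 31/2 + π^4)·sin(2·x) + (-2·π^4/3 - 332/81 + 112·π^2/27)·sin(3·x) + (-21·π^2/8 + 127/64 + π^4/2)·sin(4·x)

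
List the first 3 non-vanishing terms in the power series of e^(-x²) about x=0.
x^4/2 - x^2 + 1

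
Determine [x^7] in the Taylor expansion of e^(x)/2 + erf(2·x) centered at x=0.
Expand to order 7: e^(x)/2 + erf(2·x) = x^7·(1/10080 - 128/(21·√(π))) + x^6/1440 + x^5·(1/240 + 32/(5·√(π))) + x^4/48 + x^3·(1/12 - 16/(3·√(π))) + x^2/4 + x·(1/2 + 4/√(π)) + 1/2 + O(x^8).
The coefficient of x^7 is 1/10080 - 128/(21·√(π)).

Final answer: 1/10080 - 128/(21·√(π))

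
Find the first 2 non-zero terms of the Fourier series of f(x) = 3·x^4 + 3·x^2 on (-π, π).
(132 - 24·π^2)·cos(x) + π^2 + 3·π^4/5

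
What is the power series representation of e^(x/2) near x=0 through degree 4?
x^4/384 + x^3/48 + x^2/8 + x/2 + 1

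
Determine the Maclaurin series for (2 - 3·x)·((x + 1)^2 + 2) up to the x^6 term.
-3·x^3 - 4·x^2 - 5·x + 6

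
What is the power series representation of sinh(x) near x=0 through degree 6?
x^5/120 + x^3/6 + x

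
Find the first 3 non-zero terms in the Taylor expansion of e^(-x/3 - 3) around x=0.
x^2·e^(-3)/18 - x·e^(-3)/3 + e^(-3)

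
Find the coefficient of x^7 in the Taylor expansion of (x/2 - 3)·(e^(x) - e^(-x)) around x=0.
Expand to order 7: (x/2 - 3)·(e^(x) - e^(-x)) = -x^7/840 + x^6/120 - x^5/20 + x^4/6 - x^3 + x^2 - 6·x + O(x^8).
The coefficient of x^7 is -1/840.

Final answer: -1/840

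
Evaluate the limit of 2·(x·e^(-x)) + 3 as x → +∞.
Evaluate the dominant behaviour as x → +∞; each term tends to a finite value or vanishes.
Limit = 3.

Final answer: 3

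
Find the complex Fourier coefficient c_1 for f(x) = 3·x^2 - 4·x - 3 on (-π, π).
Compute the real Fourier coefficients first: a_1 = -12, b_1 = -8.
Then c_1 = (a_1 − i·b_1)/2 = -6 + 4·i.

Final answer: -6 + 4·i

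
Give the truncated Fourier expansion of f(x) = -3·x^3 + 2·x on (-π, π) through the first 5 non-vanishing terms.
(40 - 6·π^2)·sin(x) + (-13/2 + 3·π^2)·sin(2·x) + (8/3 - 2·π^2)·sin(3·x) + (-25/16 + 3·π^2/2)·sin(4·x) + (136/125 - 6·π^2/5)·sin(5·x)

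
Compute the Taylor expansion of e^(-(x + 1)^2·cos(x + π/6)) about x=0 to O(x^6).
x^5·(-839·√(3)·e^(-√(3)/2)/1920 + 2079·e^(-√(3)/2)/1280) + x^4·(-131·√(3)·e^(-√(3)/2)/96 + 653·e^(-√(3)/2)/384) + x^3·(-5·√(3)·e^(-√(3)/2)/4 + 39·e^(-√(3)/2)/16) + x^2·(-3·√(3)·e^(-√(3)/2)/4 + 21·e^(-√(3)/2)/8) + x·(-√(3)·e^(-√(3)/2) + e^(-√(3)/2)/2) + e^(-√(3)/2)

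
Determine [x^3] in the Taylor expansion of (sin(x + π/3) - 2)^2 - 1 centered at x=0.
Expand to order 3: (sin(x + π/3) - 2)^2 - 1 = x^3·(-2 + √(3)/2)^2·(-√(3)/(4·(-2 + √(3)/2)^2) - 1/(6·(-2 + √(3)/2))) + x^2·(-2 + √(3)/2)^2·(1/(4·(-2 + √(3)/2)^2) - √(3)/(2·(-2 + √(3)/2))) + x·(-2 + √(3)/2) - 1 + (-2 + √(3)/2)^2 + O(x^4).
The coefficient of x^3 is (-2 + √(3)/2)^2·(-√(3)/(4·(-2 + √(3)/2)^2) - 1/(6·(-2 + √(3)/2))).

Final answer: (-2 + √(3)/2)^2·(-√(3)/(4·(-2 + √(3)/2)^2) - 1/(6·(-2 + √(3)/2)))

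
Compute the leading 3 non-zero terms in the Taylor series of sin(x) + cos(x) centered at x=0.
-x^2/2 + x + 1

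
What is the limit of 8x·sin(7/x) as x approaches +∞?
As x → +∞: let u = 7/x → 0⁺; then 8·x·sin(7/x) = 8·7·sin(u)/u → 8·7·1 = 56.
Limit = 56.

Final answer: 56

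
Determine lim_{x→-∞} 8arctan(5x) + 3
Evaluate the dominant behaviour as x → -∞; each term tends to a finite value or vanishes.
Limit = 3 - 4·π.

Final answer: 3 - 4·π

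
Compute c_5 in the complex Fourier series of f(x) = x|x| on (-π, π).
Compute the real Fourier coefficients first: a_5 = 0, b_5 = (-8 + 50·π^2)/(125·π).
Then c_5 = (a_5 − i·b_5)/2 = -i·π/5 + 4·i/(125·π).

Final answer: -i·π/5 + 4·i/(125·π)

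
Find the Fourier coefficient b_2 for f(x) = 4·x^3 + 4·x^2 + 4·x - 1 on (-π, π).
b_2 = (1/π) ∫_{-π}^{π} f(x)·sin(2x) dx.
Evaluate the integral (use parity and integration by parts as needed): b_2 = 2 - 4·π^2.

Final answer: 2 - 4·π^2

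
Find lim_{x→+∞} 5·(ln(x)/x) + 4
Evaluate the dominant behaviour as x → +∞; each term tends to a finite value or vanishes.
Limit = 4.

Final answer: 4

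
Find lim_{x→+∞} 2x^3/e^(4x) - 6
The quotient is an ∞/∞ indeterminate form as x → +∞.
The exponential denominator e^(4x) dominates the polynomial numerator (e^x ≫ x^3 as x → ∞), so the quotient → 0.
Adding the constant: 0 - 6 = -6. Limit = -6.

Final answer: -6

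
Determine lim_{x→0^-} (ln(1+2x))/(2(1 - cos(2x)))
Both numerator and denominator → 0 as x → 0^-; this is a 0/0 indeterminate form.
Expand each to leading order near x = 0: numerator ~ 2·x, denominator ~ 4·x^2.
The limit of the ratio is -∞.

Final answer: -∞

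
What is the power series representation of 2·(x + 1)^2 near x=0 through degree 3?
2·x^2 + 4·x + 2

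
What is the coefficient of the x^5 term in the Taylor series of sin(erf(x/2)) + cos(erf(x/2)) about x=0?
Expand to order 5: sin(erf(x/2)) + cos(erf(x/2)) = x^5·(1/(120·π^(5/2)) + 1/(160·√(π)) + 1/(24·π^(3/2))) + x^4·(1/(24·π^2) + 1/(12·π)) + x^3·(-1/(12·√(π)) - 1/(6·π^(3/2))) - x^2/(2·π) + x/√(π) + 1 + O(x^6).
The coefficient of x^5 is 1/(120·π^(5/2)) + 1/(160·√(π)) + 1/(24·π^(3/2)).

Final answer: 1/(120·π^(5/2)) + 1/(160·√(π)) + 1/(24·π^(3/2))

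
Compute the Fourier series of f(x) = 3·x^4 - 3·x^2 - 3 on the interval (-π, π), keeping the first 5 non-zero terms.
(156 - 24·π^2)·cos(x) + (-12 + 6·π^2)·cos(2·x) + (28/9 - 8·π^2/3)·cos(3·x) + (-21/16 + 3·π^2/2)·cos(4·x) - π^2 - 3 + 3·π^4/5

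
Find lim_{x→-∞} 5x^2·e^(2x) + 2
The product is a 0·∞ indeterminate form at x → -∞.
Rewrite the product as 5x^2 / e^(-2x) (an ∞/∞ form) and apply L'Hôpital, or use the standard hierarchy e^(2|x|) ≫ |x^2| as x → -∞.
The indeterminate product → 0, so the limit = 2.

Final answer: 2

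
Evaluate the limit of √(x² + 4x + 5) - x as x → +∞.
This is an ∞ − ∞ indeterminate form.
Multiply and divide by the conjugate √(x²+4x + 5) + x; the x² terms cancel, leaving (4x + 5)/(√(x²+4x + 5)+x) → 4/2 = 2.
Limit = 2.

Final answer: 2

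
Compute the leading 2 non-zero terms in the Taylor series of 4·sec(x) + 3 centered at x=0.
2·x^2 + 7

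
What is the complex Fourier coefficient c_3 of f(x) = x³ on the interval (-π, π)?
Compute the real Fourier coefficients first: a_3 = 0, b_3 = -4/9 + 2·π^2/3.
Then c_3 = (a_3 − i·b_3)/2 = -i·π^2/3 + 2·i/9.

Final answer: -i·π^2/3 + 2·i/9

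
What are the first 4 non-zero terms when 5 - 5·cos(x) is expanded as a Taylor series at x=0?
-x^8/8064 + x^6/144 - 5·x^4/24 + 5·x^2/2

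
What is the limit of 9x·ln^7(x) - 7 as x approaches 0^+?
The product is a 0·∞ indeterminate form at x → 0⁺.
Rewrite the product as 9·ln^7(x) / x^(-1) and apply L'Hôpital, or use the standard hierarchy x^(-1) ≫ |ln x|^7 as x → 0⁺.
The indeterminate product → 0, so the limit = -7.

Final answer: -7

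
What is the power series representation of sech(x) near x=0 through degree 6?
-61·x^6/720 + 5·x^4/24 - x^2/2 + 1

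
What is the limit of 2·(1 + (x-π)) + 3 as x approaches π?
Direct substitution at x = π gives 5.

Final answer: 5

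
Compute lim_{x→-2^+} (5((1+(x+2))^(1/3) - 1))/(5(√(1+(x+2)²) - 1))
Both numerator and denominator → 0 as x → -2^+; this is a 0/0 indeterminate form.
Expand each to leading order near x = -2: numerator ~ 5·(x + 2)/3, denominator ~ 5·(x + 2)^2/2.
The limit of the ratio is ∞.

Final answer: ∞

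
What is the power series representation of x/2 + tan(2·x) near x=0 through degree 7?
2176·x^7/315 + 64·x^5/15 + 8·x^3/3 + 5·x/2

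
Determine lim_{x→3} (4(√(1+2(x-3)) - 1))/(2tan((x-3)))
Both numerator and denominator → 0 as x → 3; this is a 0/0 indeterminate form.
Expand each to leading order near x = 3: numerator ~ 4·(x - 3), denominator ~ 2·(x - 3).
The limit of the ratio is 2.

Final answer: 2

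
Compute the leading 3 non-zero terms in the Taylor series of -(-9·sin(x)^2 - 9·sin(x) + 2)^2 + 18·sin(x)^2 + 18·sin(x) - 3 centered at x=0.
-27·x^2 + 54·x - 7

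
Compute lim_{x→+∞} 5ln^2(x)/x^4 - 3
The quotient is an ∞/∞ indeterminate form as x → +∞.
The polynomial denominator x^4 dominates the logarithmic numerator (any positive power of x ≫ ln^2(x) as x → ∞), so the quotient → 0.
Adding the constant: 0 - 3 = -3. Limit = -3.

Final answer: -3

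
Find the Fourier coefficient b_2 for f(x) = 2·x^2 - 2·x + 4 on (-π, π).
b_2 = (1/π) ∫_{-π}^{π} f(x)·sin(2x) dx.
Evaluate the integral (use parity and integration by parts as needed): b_2 = 2.

Final answer: 2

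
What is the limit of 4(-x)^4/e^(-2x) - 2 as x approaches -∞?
The quotient is an ∞/∞ indeterminate form as x → -∞.
Compare growth rates of the dominant terms (exponentials ≫ polynomials ≫ logarithms), or apply L'Hôpital's rule; the quotient → 0.
Adding the constant: 0 - 2 = -2. Limit = -2.

Final answer: -2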